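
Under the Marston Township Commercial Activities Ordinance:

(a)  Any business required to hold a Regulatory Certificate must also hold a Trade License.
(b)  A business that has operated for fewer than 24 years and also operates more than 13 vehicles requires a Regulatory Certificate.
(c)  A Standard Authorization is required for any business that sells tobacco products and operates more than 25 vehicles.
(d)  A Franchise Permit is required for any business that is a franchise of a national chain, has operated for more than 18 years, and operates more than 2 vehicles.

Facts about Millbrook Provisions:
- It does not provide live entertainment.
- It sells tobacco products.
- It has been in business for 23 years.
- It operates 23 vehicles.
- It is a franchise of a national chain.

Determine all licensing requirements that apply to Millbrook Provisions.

Franchise Permit, Regulatory Certificate, Trade License

(a) Regulatory Certificate is required → Trade License also required.
(b) years in business 23 < 24; vehicles 23 > 13 → Regulatory Certificate required.
(c) sells tobacco products; vehicles 23 ≤ 25 → Standard Authorization not required.
(d) is a franchise of a national chain; years in business 23 > 18; vehicles 23 > 2 → Franchise Permit required.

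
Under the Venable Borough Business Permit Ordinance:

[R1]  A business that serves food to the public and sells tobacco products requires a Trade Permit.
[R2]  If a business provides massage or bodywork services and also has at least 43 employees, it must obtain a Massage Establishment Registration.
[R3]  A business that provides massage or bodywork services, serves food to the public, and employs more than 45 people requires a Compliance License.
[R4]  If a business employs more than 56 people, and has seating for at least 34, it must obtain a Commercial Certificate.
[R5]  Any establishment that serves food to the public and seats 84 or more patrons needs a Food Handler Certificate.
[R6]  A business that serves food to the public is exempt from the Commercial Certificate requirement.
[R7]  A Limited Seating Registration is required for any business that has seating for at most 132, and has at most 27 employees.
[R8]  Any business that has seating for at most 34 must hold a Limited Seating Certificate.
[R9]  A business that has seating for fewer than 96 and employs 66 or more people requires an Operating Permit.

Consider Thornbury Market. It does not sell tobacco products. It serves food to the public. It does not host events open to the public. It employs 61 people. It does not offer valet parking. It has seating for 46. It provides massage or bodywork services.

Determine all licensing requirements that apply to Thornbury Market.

Compliance License, Massage Establishment Registration

[R1] serves food to the public; does not sell tobacco products → Trade Permit not required.
[R2] provides massage or bodywork services; employees 61 ≥ 43 → Massage Establishment Registration required.
[R3] provides massage or bodywork services; serves food to the public; employees 61 > 45 → Compliance License required.
[R4] employees 61 > 56; seating 46 ≥ 34 → Commercial Certificate required.
[R5] serves food to the public; seating 46 < 84 → Food Handler Certificate not required.
[R6] serves food to the public → exempt from Commercial Certificate.
[R7] seating 46 ≤ 132; employees 61 > 27 → Limited Seating Registration not required.
[R8] seating 46 > 34 → Limited Seating Certificate not required.
[R9] seating 46 < 96; employees 61 < 66 → Operating Permit not required.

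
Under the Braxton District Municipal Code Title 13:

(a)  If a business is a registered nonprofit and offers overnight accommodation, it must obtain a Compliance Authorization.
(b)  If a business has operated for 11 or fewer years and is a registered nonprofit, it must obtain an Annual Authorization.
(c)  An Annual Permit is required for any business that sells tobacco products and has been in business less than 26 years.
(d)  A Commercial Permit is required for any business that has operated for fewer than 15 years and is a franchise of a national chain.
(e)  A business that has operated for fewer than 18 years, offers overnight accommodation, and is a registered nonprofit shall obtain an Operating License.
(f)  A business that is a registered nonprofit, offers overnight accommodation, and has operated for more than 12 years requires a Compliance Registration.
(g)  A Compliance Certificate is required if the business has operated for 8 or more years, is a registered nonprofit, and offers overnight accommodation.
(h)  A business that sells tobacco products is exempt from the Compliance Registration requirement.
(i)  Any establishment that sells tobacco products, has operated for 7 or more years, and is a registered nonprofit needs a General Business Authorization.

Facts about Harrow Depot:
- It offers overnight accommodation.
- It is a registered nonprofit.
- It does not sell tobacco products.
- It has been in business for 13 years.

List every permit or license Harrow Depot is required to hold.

(a) is a registered nonprofit; offers overnight accommodation → Compliance Authorization required.
(b) years in business 13 > 11; is a registered nonprofit → Annual Authorization not required.
(c) does not sell tobacco products; years in business 13 < 26 → Annual Permit not required.
(d) years in business 13 < 15; is a registered nonprofit (not: is a franchise of a national chain) → Commercial Permit not required.
(e) years in business 13 < 18; offers overnight accommodation; is a registered nonprofit → Operating License required.
(f) is a registered nonprofit; offers overnight accommodation; years in business 13 > 12 → Compliance Registration required.
(g) years in business 13 ≥ 8; is a registered nonprofit; offers overnight accommodation → Compliance Certificate required.
(h) does not sell tobacco products → Compliance Registration exemption does not apply.
(i) does not sell tobacco products; years in business 13 ≥ 7; is a registered nonprofit → General Business Authorization not required.

Compliance Authorization, Compliance Certificate, Compliance Registration, Operating License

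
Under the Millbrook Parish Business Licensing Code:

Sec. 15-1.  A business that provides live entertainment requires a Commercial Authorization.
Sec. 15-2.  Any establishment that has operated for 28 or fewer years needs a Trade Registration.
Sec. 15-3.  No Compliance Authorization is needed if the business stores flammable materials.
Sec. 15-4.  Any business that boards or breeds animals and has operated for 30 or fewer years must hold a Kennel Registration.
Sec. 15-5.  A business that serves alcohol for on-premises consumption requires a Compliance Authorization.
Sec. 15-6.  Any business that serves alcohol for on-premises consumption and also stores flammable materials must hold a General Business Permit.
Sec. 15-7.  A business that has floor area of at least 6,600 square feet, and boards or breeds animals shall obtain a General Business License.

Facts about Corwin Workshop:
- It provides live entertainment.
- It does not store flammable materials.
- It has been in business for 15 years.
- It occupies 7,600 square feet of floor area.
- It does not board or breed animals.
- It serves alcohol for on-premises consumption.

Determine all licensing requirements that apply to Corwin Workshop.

Commercial Authorization, Compliance Authorization, Trade Registration

Sec. 15-1. provides live entertainment → Commercial Authorization required.
Sec. 15-2. years in business 15 ≤ 28 → Trade Registration required.
Sec. 15-3. does not store flammable materials → Compliance Authorization exemption does not apply.
Sec. 15-4. does not board or breed animals; years in business 15 ≤ 30 → Kennel Registration not required.
Sec. 15-5. serves alcohol for on-premises consumption → Compliance Authorization required.
Sec. 15-6. serves alcohol for on-premises consumption; does not store flammable materials → General Business Permit not required.
Sec. 15-7. floor area 7,600 square feet ≥ 6,600 square feet; does not board or breed animals → General Business License not required.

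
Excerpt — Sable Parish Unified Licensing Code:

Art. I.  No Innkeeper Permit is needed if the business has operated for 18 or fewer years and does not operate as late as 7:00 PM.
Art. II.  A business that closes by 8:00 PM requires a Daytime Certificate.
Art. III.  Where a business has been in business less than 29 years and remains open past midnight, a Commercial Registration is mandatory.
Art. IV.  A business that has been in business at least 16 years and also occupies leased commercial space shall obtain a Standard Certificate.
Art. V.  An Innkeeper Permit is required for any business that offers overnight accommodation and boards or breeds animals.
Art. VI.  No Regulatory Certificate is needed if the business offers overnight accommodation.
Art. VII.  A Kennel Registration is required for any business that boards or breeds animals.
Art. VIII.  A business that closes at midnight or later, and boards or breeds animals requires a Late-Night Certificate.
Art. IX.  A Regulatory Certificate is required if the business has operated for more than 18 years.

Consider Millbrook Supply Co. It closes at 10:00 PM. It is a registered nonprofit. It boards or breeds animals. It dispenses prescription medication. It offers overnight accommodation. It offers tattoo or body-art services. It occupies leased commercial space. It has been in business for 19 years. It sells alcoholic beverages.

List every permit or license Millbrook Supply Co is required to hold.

Art. I. years in business 19 > 18; closes 10:00 PM, after 7:00 PM → Innkeeper Permit exemption does not apply.
Art. II. closes 10:00 PM, after 8:00 PM → Daytime Certificate not required.
Art. III. years in business 19 < 29; closes 10:00 PM, at/before midnight → Commercial Registration not required.
Art. IV. years in business 19 ≥ 16; occupies leased commercial space → Standard Certificate required.
Art. V. offers overnight accommodation; boards or breeds animals → Innkeeper Permit required.
Art. VI. offers overnight accommodation → exempt from Regulatory Certificate.
Art. VII. boards or breeds animals → Kennel Registration required.
Art. VIII. closes 10:00 PM, at/before midnight; boards or breeds animals → Late-Night Certificate not required.
Art. IX. years in business 19 > 18 → Regulatory Certificate required.

Innkeeper Permit, Kennel Registration, Standard Certificate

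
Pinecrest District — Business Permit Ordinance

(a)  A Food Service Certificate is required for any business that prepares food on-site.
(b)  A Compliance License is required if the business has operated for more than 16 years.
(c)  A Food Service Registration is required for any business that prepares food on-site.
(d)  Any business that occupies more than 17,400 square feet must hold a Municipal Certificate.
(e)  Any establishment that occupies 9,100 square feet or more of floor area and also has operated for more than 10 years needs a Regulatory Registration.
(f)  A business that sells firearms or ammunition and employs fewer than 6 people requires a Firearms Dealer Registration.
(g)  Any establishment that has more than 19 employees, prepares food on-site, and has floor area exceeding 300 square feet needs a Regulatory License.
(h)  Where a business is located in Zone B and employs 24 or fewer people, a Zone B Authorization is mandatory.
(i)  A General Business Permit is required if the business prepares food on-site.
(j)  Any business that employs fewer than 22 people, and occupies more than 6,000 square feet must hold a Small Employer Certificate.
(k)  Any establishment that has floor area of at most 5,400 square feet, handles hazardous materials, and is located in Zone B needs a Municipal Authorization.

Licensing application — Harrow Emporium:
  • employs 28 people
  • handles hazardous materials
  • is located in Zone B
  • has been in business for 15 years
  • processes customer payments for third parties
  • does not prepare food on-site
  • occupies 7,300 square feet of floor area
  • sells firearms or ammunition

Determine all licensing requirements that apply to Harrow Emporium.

None

(a) does not prepare food on-site → Food Service Certificate not required.
(b) years in business 15 ≤ 16 → Compliance License not required.
(c) does not prepare food on-site → Food Service Registration not required.
(d) floor area 7,300 square feet ≤ 17,400 square feet → Municipal Certificate not required.
(e) floor area 7,300 square feet < 9,100 square feet; years in business 15 > 10 → Regulatory Registration not required.
(f) sells firearms or ammunition; employees 28 ≥ 6 → Firearms Dealer Registration not required.
(g) employees 28 > 19; does not prepare food on-site; floor area 7,300 square feet > 300 square feet → Regulatory License not required.
(h) is located in Zone B; employees 28 > 24 → Zone B Authorization not required.
(i) does not prepare food on-site → General Business Permit not required.
(j) employees 28 ≥ 22; floor area 7,300 square feet > 6,000 square feet → Small Employer Certificate not required.
(k) floor area 7,300 square feet > 5,400 square feet; handles hazardous materials; is located in Zone B → Municipal Authorization not required.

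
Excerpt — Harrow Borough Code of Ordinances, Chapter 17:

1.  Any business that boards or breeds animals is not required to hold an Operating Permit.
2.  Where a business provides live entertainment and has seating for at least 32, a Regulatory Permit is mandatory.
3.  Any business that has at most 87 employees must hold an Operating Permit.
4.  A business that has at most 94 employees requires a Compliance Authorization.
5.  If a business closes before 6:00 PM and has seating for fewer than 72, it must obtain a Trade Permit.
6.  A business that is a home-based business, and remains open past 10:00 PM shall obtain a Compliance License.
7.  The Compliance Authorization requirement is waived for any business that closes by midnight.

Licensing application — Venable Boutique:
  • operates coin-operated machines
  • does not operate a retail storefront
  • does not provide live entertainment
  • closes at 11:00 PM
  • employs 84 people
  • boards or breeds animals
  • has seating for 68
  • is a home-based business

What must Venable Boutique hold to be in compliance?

1. boards or breeds animals → exempt from Operating Permit.
2. does not provide live entertainment; seating 68 ≥ 32 → Regulatory Permit not required.
3. employees 84 ≤ 87 → Operating Permit required.
4. employees 84 ≤ 94 → Compliance Authorization required.
5. closes 11:00 PM, after 6:00 PM; seating 68 < 72 → Trade Permit not required.
6. is a home-based business; closes 11:00 PM, after 10:00 PM → Compliance License required.
7. closes 11:00 PM, at/before midnight → exempt from Compliance Authorization.

Compliance License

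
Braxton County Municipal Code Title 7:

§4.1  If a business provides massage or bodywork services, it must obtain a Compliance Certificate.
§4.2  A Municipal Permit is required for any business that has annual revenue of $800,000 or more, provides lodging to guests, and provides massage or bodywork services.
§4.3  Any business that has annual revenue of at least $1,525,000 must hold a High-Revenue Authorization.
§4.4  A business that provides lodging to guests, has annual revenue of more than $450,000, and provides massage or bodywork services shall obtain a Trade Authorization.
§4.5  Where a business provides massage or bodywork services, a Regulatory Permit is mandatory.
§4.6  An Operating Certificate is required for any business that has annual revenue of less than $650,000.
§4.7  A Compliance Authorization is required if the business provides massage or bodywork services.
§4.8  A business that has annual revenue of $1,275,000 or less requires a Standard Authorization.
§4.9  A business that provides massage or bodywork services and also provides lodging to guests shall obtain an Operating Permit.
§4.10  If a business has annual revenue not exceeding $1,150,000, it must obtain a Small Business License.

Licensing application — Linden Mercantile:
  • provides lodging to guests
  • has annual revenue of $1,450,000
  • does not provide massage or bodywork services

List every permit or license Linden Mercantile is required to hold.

None

§4.1 does not provide massage or bodywork services → Compliance Certificate not required.
§4.2 revenue $1,450,000 ≥ $800,000; provides lodging to guests; does not provide massage or bodywork services → Municipal Permit not required.
§4.3 revenue $1,450,000 < $1,525,000 → High-Revenue Authorization not required.
§4.4 provides lodging to guests; revenue $1,450,000 > $450,000; does not provide massage or bodywork services → Trade Authorization not required.
§4.5 does not provide massage or bodywork services → Regulatory Permit not required.
§4.6 revenue $1,450,000 ≥ $650,000 → Operating Certificate not required.
§4.7 does not provide massage or bodywork services → Compliance Authorization not required.
§4.8 revenue $1,450,000 > $1,275,000 → Standard Authorization not required.
§4.9 does not provide massage or bodywork services; provides lodging to guests → Operating Permit not required.
§4.10 revenue $1,450,000 > $1,150,000 → Small Business License not required.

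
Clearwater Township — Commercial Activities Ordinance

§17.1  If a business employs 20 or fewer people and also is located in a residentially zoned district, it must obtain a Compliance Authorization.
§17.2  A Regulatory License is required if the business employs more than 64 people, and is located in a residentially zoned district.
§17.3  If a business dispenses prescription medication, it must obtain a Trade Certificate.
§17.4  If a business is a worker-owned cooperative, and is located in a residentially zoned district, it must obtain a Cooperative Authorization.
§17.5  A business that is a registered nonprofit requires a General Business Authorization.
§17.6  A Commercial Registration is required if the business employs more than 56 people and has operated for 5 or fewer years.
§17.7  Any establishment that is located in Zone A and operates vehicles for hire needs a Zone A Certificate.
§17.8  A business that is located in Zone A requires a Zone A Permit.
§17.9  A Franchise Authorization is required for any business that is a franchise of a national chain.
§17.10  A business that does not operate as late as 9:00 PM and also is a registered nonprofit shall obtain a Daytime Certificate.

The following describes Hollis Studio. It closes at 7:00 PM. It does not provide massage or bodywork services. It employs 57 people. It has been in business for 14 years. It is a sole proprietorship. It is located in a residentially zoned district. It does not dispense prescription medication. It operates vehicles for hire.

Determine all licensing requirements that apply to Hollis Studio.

§17.1 employees 57 > 20; is located in a residentially zoned district → Compliance Authorization not required.
§17.2 employees 57 ≤ 64; is located in a residentially zoned district → Regulatory License not required.
§17.3 does not dispense prescription medication → Trade Certificate not required.
§17.4 is a sole proprietorship (not: is a worker-owned cooperative); is located in a residentially zoned district → Cooperative Authorization not required.
§17.5 is a sole proprietorship (not: is a registered nonprofit) → General Business Authorization not required.
§17.6 employees 57 > 56; years in business 14 > 5 → Commercial Registration not required.
§17.7 is located in a residentially zoned district (not: is located in Zone A); operates vehicles for hire → Zone A Certificate not required.
§17.8 is located in a residentially zoned district (not: is located in Zone A) → Zone A Permit not required.
§17.9 is a sole proprietorship (not: is a franchise of a national chain) → Franchise Authorization not required.
§17.10 closes 7:00 PM, at/before 9:00 PM; is a sole proprietorship (not: is a registered nonprofit) → Daytime Certificate not required.

None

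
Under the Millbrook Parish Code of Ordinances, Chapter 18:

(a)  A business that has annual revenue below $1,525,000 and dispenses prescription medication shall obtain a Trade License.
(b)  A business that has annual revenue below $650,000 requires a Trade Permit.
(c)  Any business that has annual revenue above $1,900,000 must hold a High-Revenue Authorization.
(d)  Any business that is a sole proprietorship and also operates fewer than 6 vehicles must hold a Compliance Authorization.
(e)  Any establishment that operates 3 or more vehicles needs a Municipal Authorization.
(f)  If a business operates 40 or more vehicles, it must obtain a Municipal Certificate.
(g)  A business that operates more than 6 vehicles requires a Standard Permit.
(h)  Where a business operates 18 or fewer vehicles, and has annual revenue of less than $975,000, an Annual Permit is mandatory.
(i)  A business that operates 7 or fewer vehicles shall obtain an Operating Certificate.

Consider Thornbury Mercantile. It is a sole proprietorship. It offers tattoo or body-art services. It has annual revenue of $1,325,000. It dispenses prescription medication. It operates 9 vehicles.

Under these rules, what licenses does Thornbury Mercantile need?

(a) revenue $1,325,000 < $1,525,000; dispenses prescription medication → Trade License required.
(b) revenue $1,325,000 ≥ $650,000 → Trade Permit not required.
(c) revenue $1,325,000 ≤ $1,900,000 → High-Revenue Authorization not required.
(d) is a sole proprietorship; vehicles 9 ≥ 6 → Compliance Authorization not required.
(e) vehicles 9 ≥ 3 → Municipal Authorization required.
(f) vehicles 9 < 40 → Municipal Certificate not required.
(g) vehicles 9 > 6 → Standard Permit required.
(h) vehicles 9 ≤ 18; revenue $1,325,000 ≥ $975,000 → Annual Permit not required.
(i) vehicles 9 > 7 → Operating Certificate not required.

Municipal Authorization, Standard Permit, Trade License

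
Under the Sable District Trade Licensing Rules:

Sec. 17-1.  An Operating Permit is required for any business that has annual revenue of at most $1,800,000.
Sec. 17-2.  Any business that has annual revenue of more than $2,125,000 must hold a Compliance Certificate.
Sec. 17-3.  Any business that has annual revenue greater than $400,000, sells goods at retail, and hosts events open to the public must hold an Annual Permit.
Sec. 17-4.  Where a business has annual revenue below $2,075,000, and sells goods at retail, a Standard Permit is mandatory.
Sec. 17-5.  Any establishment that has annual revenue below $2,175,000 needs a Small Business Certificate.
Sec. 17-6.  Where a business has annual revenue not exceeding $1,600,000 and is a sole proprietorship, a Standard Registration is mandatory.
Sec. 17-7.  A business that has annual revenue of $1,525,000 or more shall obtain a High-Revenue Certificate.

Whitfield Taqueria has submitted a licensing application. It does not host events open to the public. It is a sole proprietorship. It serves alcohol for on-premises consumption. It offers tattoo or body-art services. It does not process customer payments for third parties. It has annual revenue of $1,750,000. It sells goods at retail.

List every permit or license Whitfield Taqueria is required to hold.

Sec. 17-1. revenue $1,750,000 ≤ $1,800,000 → Operating Permit required.
Sec. 17-2. revenue $1,750,000 ≤ $2,125,000 → Compliance Certificate not required.
Sec. 17-3. revenue $1,750,000 > $400,000; sells goods at retail; does not host events open to the public → Annual Permit not required.
Sec. 17-4. revenue $1,750,000 < $2,075,000; sells goods at retail → Standard Permit required.
Sec. 17-5. revenue $1,750,000 < $2,175,000 → Small Business Certificate required.
Sec. 17-6. revenue $1,750,000 > $1,600,000; is a sole proprietorship → Standard Registration not required.
Sec. 17-7. revenue $1,750,000 ≥ $1,525,000 → High-Revenue Certificate required.

High-Revenue Certificate, Operating Permit, Small Business Certificate, Standard Permit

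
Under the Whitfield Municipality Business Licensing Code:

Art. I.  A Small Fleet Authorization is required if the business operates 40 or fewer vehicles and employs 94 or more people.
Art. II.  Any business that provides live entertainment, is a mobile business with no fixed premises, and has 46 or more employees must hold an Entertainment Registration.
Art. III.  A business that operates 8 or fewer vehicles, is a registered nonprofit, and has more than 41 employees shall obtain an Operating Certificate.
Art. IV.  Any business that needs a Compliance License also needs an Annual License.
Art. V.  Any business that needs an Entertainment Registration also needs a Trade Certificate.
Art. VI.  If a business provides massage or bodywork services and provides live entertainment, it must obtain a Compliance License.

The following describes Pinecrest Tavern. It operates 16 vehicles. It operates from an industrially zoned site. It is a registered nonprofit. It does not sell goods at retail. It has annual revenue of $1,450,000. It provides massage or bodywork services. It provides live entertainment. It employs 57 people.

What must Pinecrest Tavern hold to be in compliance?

Art. I. vehicles 16 ≤ 40; employees 57 < 94 → Small Fleet Authorization not required.
Art. II. provides live entertainment; operates from an industrially zoned site (not: is a mobile business with no fixed premises); employees 57 ≥ 46 → Entertainment Registration not required.
Art. III. vehicles 16 > 8; is a registered nonprofit; employees 57 > 41 → Operating Certificate not required.
Art. IV. Compliance License is required → Annual License also required.
Art. V. Entertainment Registration is not required → no effect.
Art. VI. provides massage or bodywork services; provides live entertainment → Compliance License required.

Annual License, Compliance License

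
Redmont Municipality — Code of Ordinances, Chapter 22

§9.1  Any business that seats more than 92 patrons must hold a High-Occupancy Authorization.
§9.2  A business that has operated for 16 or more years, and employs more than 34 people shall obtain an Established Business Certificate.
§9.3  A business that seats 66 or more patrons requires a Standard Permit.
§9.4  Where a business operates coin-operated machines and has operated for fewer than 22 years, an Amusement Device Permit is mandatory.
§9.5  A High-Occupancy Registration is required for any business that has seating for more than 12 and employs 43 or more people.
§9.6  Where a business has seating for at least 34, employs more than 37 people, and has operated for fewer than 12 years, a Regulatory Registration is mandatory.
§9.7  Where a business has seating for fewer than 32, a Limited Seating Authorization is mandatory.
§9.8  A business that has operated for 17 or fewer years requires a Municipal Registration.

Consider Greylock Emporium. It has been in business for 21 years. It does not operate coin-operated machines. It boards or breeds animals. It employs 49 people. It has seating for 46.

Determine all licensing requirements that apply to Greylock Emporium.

§9.1 seating 46 ≤ 92 → High-Occupancy Authorization not required.
§9.2 years in business 21 ≥ 16; employees 49 > 34 → Established Business Certificate required.
§9.3 seating 46 < 66 → Standard Permit not required.
§9.4 does not operate coin-operated machines; years in business 21 < 22 → Amusement Device Permit not required.
§9.5 seating 46 > 12; employees 49 ≥ 43 → High-Occupancy Registration required.
§9.6 seating 46 ≥ 34; employees 49 > 37; years in business 21 ≥ 12 → Regulatory Registration not required.
§9.7 seating 46 ≥ 32 → Limited Seating Authorization not required.
§9.8 years in business 21 > 17 → Municipal Registration not required.

Established Business Certificate, High-Occupancy Registration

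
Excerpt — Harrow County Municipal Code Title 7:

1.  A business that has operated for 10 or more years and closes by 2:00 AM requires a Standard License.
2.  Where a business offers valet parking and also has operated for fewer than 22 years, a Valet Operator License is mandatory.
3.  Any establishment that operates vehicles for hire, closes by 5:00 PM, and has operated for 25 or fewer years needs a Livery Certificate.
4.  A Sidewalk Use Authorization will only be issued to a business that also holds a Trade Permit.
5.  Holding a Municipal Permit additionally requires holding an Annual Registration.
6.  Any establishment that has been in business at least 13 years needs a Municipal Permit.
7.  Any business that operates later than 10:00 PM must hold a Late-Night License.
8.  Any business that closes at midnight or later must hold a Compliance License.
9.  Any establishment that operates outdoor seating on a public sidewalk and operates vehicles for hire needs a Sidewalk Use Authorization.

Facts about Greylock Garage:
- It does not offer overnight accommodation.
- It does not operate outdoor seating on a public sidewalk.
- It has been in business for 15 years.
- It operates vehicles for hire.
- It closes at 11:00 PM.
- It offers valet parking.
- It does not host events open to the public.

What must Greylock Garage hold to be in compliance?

Annual Registration, Late-Night License, Municipal Permit, Standard License, Valet Operator License

1. years in business 15 ≥ 10; closes 11:00 PM, at/before 2:00 AM → Standard License required.
2. offers valet parking; years in business 15 < 22 → Valet Operator License required.
3. operates vehicles for hire; closes 11:00 PM, after 5:00 PM; years in business 15 ≤ 25 → Livery Certificate not required.
4. Sidewalk Use Authorization is not required → no effect.
5. Municipal Permit is required → Annual Registration also required.
6. years in business 15 ≥ 13 → Municipal Permit required.
7. closes 11:00 PM, after 10:00 PM → Late-Night License required.
8. closes 11:00 PM, at/before midnight → Compliance License not required.
9. does not operate outdoor seating on a public sidewalk; operates vehicles for hire → Sidewalk Use Authorization not required.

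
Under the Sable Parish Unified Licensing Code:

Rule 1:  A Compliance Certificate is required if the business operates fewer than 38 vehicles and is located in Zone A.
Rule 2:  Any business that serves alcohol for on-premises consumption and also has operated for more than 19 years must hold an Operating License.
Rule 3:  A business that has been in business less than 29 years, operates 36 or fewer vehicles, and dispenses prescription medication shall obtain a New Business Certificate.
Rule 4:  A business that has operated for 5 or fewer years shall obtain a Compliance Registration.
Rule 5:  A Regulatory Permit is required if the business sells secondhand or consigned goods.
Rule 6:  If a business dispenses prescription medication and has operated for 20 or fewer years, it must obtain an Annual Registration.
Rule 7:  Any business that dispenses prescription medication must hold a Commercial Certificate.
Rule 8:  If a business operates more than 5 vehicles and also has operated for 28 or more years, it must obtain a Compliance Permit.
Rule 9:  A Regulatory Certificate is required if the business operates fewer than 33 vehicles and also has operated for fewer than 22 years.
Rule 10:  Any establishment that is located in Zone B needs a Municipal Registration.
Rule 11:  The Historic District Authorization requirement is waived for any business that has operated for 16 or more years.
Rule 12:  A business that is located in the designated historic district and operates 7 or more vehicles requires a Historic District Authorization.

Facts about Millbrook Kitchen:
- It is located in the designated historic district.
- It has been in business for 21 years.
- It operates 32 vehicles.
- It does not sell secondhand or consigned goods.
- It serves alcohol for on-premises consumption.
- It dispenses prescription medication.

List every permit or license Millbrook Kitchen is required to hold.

Rule 1: vehicles 32 < 38; is located in the designated historic district (not: is located in Zone A) → Compliance Certificate not required.
Rule 2: serves alcohol for on-premises consumption; years in business 21 > 19 → Operating License required.
Rule 3: years in business 21 < 29; vehicles 32 ≤ 36; dispenses prescription medication → New Business Certificate required.
Rule 4: years in business 21 > 5 → Compliance Registration not required.
Rule 5: does not sell secondhand or consigned goods → Regulatory Permit not required.
Rule 6: dispenses prescription medication; years in business 21 > 20 → Annual Registration not required.
Rule 7: dispenses prescription medication → Commercial Certificate required.
Rule 8: vehicles 32 > 5; years in business 21 < 28 → Compliance Permit not required.
Rule 9: vehicles 32 < 33; years in business 21 < 22 → Regulatory Certificate required.
Rule 10: is located in the designated historic district (not: is located in Zone B) → Municipal Registration not required.
Rule 11: years in business 21 ≥ 16 → exempt from Historic District Authorization.
Rule 12: is located in the designated historic district; vehicles 32 ≥ 7 → Historic District Authorization required.

Commercial Certificate, New Business Certificate, Operating License, Regulatory Certificate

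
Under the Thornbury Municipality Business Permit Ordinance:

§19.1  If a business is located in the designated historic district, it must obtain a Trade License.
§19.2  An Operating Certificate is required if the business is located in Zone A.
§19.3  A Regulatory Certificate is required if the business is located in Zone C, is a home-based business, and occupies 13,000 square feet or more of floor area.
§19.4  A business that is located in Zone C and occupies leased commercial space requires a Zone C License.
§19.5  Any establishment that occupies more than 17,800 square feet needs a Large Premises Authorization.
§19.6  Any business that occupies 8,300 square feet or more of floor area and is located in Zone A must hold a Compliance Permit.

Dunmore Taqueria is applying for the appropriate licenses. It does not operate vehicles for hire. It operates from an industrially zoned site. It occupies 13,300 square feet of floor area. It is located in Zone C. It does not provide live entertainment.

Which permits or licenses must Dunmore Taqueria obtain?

None

§19.1 is located in Zone C (not: is located in the designated historic district) → Trade License not required.
§19.2 is located in Zone C (not: is located in Zone A) → Operating Certificate not required.
§19.3 is located in Zone C; operates from an industrially zoned site (not: is a home-based business); floor area 13,300 square feet ≥ 13,000 square feet → Regulatory Certificate not required.
§19.4 is located in Zone C; operates from an industrially zoned site (not: occupies leased commercial space) → Zone C License not required.
§19.5 floor area 13,300 square feet ≤ 17,800 square feet → Large Premises Authorization not required.
§19.6 floor area 13,300 square feet ≥ 8,300 square feet; is located in Zone C (not: is located in Zone A) → Compliance Permit not required.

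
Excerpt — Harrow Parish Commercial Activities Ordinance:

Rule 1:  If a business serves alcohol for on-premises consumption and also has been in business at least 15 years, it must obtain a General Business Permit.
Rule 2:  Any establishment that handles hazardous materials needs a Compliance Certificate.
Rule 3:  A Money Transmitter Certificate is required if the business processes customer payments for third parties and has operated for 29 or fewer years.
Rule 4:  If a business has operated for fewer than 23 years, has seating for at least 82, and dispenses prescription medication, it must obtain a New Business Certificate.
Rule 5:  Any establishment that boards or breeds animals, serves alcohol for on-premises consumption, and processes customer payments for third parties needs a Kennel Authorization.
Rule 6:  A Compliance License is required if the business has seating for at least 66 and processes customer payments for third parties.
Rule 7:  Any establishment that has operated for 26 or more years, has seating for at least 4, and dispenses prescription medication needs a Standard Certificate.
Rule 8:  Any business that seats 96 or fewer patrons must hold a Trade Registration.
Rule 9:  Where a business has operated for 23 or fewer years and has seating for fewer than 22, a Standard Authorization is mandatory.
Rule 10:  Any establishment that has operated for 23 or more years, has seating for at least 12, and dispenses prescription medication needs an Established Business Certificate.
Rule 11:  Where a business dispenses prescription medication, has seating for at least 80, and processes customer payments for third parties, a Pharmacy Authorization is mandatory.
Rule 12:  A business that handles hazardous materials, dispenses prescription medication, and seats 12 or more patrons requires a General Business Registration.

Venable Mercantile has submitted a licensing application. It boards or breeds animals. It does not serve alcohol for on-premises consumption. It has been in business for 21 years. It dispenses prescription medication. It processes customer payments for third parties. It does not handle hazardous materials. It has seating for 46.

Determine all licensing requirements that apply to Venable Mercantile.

Money Transmitter Certificate, Trade Registration

Rule 1: does not serve alcohol for on-premises consumption; years in business 21 ≥ 15 → General Business Permit not required.
Rule 2: does not handle hazardous materials → Compliance Certificate not required.
Rule 3: processes customer payments for third parties; years in business 21 ≤ 29 → Money Transmitter Certificate required.
Rule 4: years in business 21 < 23; seating 46 < 82; dispenses prescription medication → New Business Certificate not required.
Rule 5: boards or breeds animals; does not serve alcohol for on-premises consumption; processes customer payments for third parties → Kennel Authorization not required.
Rule 6: seating 46 < 66; processes customer payments for third parties → Compliance License not required.
Rule 7: years in business 21 < 26; seating 46 ≥ 4; dispenses prescription medication → Standard Certificate not required.
Rule 8: seating 46 ≤ 96 → Trade Registration required.
Rule 9: years in business 21 ≤ 23; seating 46 ≥ 22 → Standard Authorization not required.
Rule 10: years in business 21 < 23; seating 46 ≥ 12; dispenses prescription medication → Established Business Certificate not required.
Rule 11: dispenses prescription medication; seating 46 < 80; processes customer payments for third parties → Pharmacy Authorization not required.
Rule 12: does not handle hazardous materials; dispenses prescription medication; seating 46 ≥ 12 → General Business Registration not required.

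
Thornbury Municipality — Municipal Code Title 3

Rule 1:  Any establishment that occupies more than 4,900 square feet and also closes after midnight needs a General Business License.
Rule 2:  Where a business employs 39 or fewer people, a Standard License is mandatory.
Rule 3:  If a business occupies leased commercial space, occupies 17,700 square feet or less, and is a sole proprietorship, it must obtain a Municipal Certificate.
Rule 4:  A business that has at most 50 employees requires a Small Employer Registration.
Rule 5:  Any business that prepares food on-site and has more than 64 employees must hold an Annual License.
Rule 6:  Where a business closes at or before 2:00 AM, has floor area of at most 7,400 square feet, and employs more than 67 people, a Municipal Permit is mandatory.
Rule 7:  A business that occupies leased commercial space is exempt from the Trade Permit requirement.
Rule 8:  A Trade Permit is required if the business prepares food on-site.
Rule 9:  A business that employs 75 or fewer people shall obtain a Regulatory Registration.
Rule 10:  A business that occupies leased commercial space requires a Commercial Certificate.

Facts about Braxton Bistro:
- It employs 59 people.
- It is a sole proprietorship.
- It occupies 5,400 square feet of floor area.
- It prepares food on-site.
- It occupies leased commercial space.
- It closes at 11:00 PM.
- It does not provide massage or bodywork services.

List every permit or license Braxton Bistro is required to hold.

Commercial Certificate, Municipal Certificate, Regulatory Registration

Rule 1: floor area 5,400 square feet > 4,900 square feet; closes 11:00 PM, at/before midnight → General Business License not required.
Rule 2: employees 59 > 39 → Standard License not required.
Rule 3: occupies leased commercial space; floor area 5,400 square feet ≤ 17,700 square feet; is a sole proprietorship → Municipal Certificate required.
Rule 4: employees 59 > 50 → Small Employer Registration not required.
Rule 5: prepares food on-site; employees 59 ≤ 64 → Annual License not required.
Rule 6: closes 11:00 PM, at/before 2:00 AM; floor area 5,400 square feet ≤ 7,400 square feet; employees 59 ≤ 67 → Municipal Permit not required.
Rule 7: occupies leased commercial space → exempt from Trade Permit.
Rule 8: prepares food on-site → Trade Permit required.
Rule 9: employees 59 ≤ 75 → Regulatory Registration required.
Rule 10: occupies leased commercial space → Commercial Certificate required.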